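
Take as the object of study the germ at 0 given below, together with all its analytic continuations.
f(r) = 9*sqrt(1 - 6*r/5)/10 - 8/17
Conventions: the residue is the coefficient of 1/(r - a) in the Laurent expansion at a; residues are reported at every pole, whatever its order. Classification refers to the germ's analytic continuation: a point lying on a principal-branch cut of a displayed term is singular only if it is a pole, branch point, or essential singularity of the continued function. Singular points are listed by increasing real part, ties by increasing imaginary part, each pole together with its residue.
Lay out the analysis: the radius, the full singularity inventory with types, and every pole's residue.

Radius of convergence at 0: 5/6.
At 5/6: an algebraic (square-root) branch point.

Branch term (9/10)*sqrt(1 - r/(5/6)): its argument vanishes at r = 5/6, a square-root branch point, modulus 5/6.
The radius of convergence is the smallest modulus among the singular points: 5/6.


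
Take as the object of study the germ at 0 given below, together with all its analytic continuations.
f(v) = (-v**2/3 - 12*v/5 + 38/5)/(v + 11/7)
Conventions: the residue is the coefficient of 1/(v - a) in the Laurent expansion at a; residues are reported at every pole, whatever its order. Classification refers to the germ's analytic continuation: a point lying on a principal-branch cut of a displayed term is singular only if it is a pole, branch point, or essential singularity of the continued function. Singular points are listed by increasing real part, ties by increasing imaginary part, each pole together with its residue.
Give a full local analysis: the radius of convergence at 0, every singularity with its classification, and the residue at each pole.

Radius of convergence at 0: 11/7.
At -11/7: a pole of order 1; residue 7753/735.

Denominator factor (v + 11/7): pole of order 1 at -11/7, modulus 11/7.
The radius of convergence is the smallest modulus among the singular points: 11/7.
At the order-1 pole -11/7 set g(v) = (v - (-11/7))*f(v) = -v**2/3 - 12*v/5 + 38/5.
Simple pole: residue = g(a) at a = -11/7, which is 7753/735.


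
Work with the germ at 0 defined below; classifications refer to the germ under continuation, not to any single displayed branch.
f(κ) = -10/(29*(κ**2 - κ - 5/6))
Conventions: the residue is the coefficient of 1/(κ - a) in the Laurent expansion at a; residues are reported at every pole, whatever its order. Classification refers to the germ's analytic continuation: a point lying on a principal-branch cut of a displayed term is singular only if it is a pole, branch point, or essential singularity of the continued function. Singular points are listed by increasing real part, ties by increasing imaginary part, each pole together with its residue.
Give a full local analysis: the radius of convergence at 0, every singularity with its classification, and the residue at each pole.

Denominator factor (κ**2 - κ - 5/6): discriminant 13/3, real irrational roots 1/2 + (1/6)*sqrt(39) and 1/2 - (1/6)*sqrt(39); poles of order 1, moduli 1/2 + (1/6)*sqrt(39) and -1/2 + (1/6)*sqrt(39).
The radius of convergence is the smallest modulus among the singular points: -1/2 + (1/6)*sqrt(39).
The factor κ**2 - κ - 5/6 splits as (κ - a)(κ - a') with a = 1/2 - (1/6)*sqrt(39), a' = 1/2 + (1/6)*sqrt(39). At the order-1 pole a set g(κ) = (κ - a)*f(κ) = [-10/29] / (κ - a').
Simple pole: residue = g(a) at a = 1/2 - (1/6)*sqrt(39), which is (10/377)*sqrt(39).
The factor κ**2 - κ - 5/6 splits as (κ - a)(κ - a') with a = 1/2 + (1/6)*sqrt(39), a' = 1/2 - (1/6)*sqrt(39). At the order-1 pole a set g(κ) = (κ - a)*f(κ) = [-10/29] / (κ - a').
Simple pole: residue = g(a) at a = 1/2 + (1/6)*sqrt(39), which is -(10/377)*sqrt(39).
List the singular points by increasing real part (a conjugate pair: the negative imaginary part first).

Radius of convergence at 0: -1/2 + (1/6)*sqrt(39).
At 1/2 - (1/6)*sqrt(39): a pole of order 1; residue (10/377)*sqrt(39).
At 1/2 + (1/6)*sqrt(39): a pole of order 1; residue -(10/377)*sqrt(39).


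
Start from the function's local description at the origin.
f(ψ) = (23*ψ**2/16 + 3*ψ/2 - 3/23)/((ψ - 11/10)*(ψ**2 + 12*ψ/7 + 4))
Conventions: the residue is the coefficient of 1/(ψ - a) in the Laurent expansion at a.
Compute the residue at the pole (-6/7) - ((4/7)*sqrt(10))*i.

The residue is (223505/456964) + ((303953/3655712)*sqrt(10))*i.

The factor ψ**2 + 12*ψ/7 + 4 splits as (ψ - a)(ψ - a') with a = (-6/7) - ((4/7)*sqrt(10))*i, a' = (-6/7) + ((4/7)*sqrt(10))*i. At the order-1 pole a set g(ψ) = (ψ - a)*f(ψ) = [(23*ψ**2/16 + 3*ψ/2 - 3/23)/(ψ - 11/10)] / (ψ - a').
Simple pole: residue = g(a) at a = (-6/7) - ((4/7)*sqrt(10))*i, which is (223505/456964) + ((303953/3655712)*sqrt(10))*i.


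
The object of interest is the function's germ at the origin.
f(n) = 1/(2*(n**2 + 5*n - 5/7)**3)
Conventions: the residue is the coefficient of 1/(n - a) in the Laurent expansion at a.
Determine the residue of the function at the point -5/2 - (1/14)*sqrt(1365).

The factor n**2 + 5*n - 5/7 splits as (n - a)(n - a') with a = -5/2 - (1/14)*sqrt(1365), a' = -5/2 + (1/14)*sqrt(1365). At the order-3 pole a set g(n) = (n - a)^3*f(n) = [1/2] / (n - a')^3.
Order-3 pole: residue = g''(a)/2; g''(-5/2 - (1/14)*sqrt(1365)) = -(98/2471625)*sqrt(1365), so the residue is -(49/2471625)*sqrt(1365).

The residue is -(49/2471625)*sqrt(1365).


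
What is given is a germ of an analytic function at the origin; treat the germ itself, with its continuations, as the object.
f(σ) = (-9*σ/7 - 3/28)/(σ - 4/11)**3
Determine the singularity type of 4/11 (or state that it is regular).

The denominator factor σ - 4/11 vanishes at 4/11 and appears to the power 3; the numerator there equals -177/308, nonzero, and no other factor vanishes.
Hence a pole whose order is the multiplicity, 3.

The point is a pole of order 3.


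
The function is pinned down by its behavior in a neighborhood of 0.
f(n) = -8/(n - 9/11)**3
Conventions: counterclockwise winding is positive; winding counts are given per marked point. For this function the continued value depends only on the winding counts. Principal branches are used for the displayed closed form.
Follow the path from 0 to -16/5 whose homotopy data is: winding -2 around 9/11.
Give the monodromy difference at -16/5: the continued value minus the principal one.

The function is rational, hence single-valued: continuing it around any pole returns the same value, so the difference is 0.

Continued minus principal equals 0.


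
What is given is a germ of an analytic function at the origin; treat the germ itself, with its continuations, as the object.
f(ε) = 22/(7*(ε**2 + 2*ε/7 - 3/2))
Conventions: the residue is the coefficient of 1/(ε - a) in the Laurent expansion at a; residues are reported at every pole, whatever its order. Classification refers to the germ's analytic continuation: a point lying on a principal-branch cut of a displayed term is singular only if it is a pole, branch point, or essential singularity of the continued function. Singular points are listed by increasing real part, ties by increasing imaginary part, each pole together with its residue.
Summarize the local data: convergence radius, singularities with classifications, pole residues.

Denominator factor (ε**2 + 2*ε/7 - 3/2): discriminant 298/49, real irrational roots -1/7 + (1/14)*sqrt(298) and -1/7 - (1/14)*sqrt(298); poles of order 1, moduli -1/7 + (1/14)*sqrt(298) and 1/7 + (1/14)*sqrt(298).
The radius of convergence is the smallest modulus among the singular points: -1/7 + (1/14)*sqrt(298).
The factor ε**2 + 2*ε/7 - 3/2 splits as (ε - a)(ε - a') with a = -1/7 - (1/14)*sqrt(298), a' = -1/7 + (1/14)*sqrt(298). At the order-1 pole a set g(ε) = (ε - a)*f(ε) = [22/7] / (ε - a').
Simple pole: residue = g(a) at a = -1/7 - (1/14)*sqrt(298), which is -(11/149)*sqrt(298).
The factor ε**2 + 2*ε/7 - 3/2 splits as (ε - a)(ε - a') with a = -1/7 + (1/14)*sqrt(298), a' = -1/7 - (1/14)*sqrt(298). At the order-1 pole a set g(ε) = (ε - a)*f(ε) = [22/7] / (ε - a').
Simple pole: residue = g(a) at a = -1/7 + (1/14)*sqrt(298), which is (11/149)*sqrt(298).
List the singular points by increasing real part (a conjugate pair: the negative imaginary part first).

Radius of convergence at 0: -1/7 + (1/14)*sqrt(298).
At -1/7 - (1/14)*sqrt(298): a pole of order 1; residue -(11/149)*sqrt(298).
At -1/7 + (1/14)*sqrt(298): a pole of order 1; residue (11/149)*sqrt(298).


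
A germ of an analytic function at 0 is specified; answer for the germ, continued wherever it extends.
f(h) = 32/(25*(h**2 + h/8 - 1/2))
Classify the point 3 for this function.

The point is a regular point.

Denominator factors: h**2 + h/8 - 1/2 = 71/8 at h = 3 — none vanishes.
So the germ continues analytically to 3.


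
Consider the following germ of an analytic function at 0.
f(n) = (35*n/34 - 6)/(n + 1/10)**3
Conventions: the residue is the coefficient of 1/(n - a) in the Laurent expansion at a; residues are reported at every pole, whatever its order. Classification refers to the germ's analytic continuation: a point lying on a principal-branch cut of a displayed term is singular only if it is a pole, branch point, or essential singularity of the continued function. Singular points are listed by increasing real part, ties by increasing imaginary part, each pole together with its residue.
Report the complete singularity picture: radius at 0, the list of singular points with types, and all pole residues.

Radius of convergence at 0: 1/10.
At -1/10: a pole of order 3; residue 0.

Denominator factor (n + 1/10)^3: pole of order 3 at -1/10, modulus 1/10.
The radius of convergence is the smallest modulus among the singular points: 1/10.
At the order-3 pole -1/10 set g(n) = (n - (-1/10))^3*f(n) = 35*n/34 - 6.
Order-3 pole: residue = g''(a)/2; g''(-1/10) = 0, so the residue is 0.


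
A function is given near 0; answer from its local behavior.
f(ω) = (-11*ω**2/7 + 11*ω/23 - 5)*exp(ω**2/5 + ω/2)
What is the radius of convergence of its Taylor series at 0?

The radius of convergence is infinite.

The factor exp(ω**2/5 + ω/2) is entire and contributes no finite singular point.
The polynomial part has no poles.
No finite singular points: the Taylor series at 0 converges everywhere.


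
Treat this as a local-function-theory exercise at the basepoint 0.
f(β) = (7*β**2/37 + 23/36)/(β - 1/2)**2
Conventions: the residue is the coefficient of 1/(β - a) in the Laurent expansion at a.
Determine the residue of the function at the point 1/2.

At the order-2 pole 1/2 set g(β) = (β - (1/2))^2*f(β) = 7*β**2/37 + 23/36.
Order-2 pole: residue = g'(a); g'(1/2) = 7/37, so the residue is 7/37.

The residue is 7/37.


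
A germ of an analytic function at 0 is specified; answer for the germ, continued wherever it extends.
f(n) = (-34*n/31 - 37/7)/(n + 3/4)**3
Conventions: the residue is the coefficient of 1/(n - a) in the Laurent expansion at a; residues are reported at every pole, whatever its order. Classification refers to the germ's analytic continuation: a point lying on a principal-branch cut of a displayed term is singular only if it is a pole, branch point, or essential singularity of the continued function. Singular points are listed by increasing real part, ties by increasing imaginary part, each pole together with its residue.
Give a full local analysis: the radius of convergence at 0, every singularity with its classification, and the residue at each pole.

Radius of convergence at 0: 3/4.
At -3/4: a pole of order 3; residue 0.

Denominator factor (n + 3/4)^3: pole of order 3 at -3/4, modulus 3/4.
The radius of convergence is the smallest modulus among the singular points: 3/4.
At the order-3 pole -3/4 set g(n) = (n - (-3/4))^3*f(n) = -34*n/31 - 37/7.
Order-3 pole: residue = g''(a)/2; g''(-3/4) = 0, so the residue is 0.


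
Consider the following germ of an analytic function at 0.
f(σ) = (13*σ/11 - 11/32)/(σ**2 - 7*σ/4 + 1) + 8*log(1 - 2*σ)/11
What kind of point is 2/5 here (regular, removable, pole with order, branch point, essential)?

Denominator factors: σ**2 - 7*σ/4 + 1 = 23/50 at σ = 2/5 — none vanishes.
Branch term log(1 - σ/(1/2)): argument at 2/5 is 1/5, nonzero, so 2/5 is not its branch point (a point on a principal cut is still regular for the continued germ).
So the germ continues analytically to 2/5.

The point is a regular point.


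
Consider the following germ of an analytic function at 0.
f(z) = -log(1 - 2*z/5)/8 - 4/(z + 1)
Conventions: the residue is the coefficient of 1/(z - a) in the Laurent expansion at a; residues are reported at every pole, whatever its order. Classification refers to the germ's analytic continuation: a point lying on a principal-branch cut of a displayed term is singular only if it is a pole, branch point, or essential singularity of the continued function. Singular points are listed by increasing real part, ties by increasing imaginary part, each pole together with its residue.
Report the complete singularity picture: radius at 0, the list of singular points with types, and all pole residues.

Radius of convergence at 0: 1.
At -1: a pole of order 1; residue -4.
At 5/2: a logarithmic branch point.

Denominator factor (z + 1): pole of order 1 at -1, modulus 1.
Branch term (-1/8)*log(1 - z/(5/2)): its argument vanishes at z = 5/2, a logarithmic branch point, modulus 5/2.
The radius of convergence is the smallest modulus among the singular points: 1.
The branch term is analytic at -1 and contributes nothing to the residue; only the rational part matters.
At the order-1 pole -1 set g(z) = (z - (-1))*(rational part) = -4.
Simple pole: residue = g(a) at a = -1, which is -4.
List the singular points by increasing real part (a conjugate pair: the negative imaginary part first).


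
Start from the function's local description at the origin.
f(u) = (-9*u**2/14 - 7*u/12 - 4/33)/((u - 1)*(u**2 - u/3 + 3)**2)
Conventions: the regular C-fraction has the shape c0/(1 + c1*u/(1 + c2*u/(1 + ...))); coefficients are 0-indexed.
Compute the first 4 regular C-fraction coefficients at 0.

Taylor coefficients (expand at 0): a_0 = 4/297, a_1 = 79/972, a_2 = 35617/224532, a_3 = 396395/3031182.
c0 = a_0 = 4/297. Peel one level at a time: if S = 1 + c*u/S' with S'(0) = 1, then c is the u-coefficient of S and S' = c*u/(S - 1).
S_1 = c0/f = 1 + (-869/144)*u + (3576511/145152)*u^2 + ...; c1 = -869/144.
S_2 = c1*u/(S_1 - 1) = 1 + (3576511/875952)*u + (6594594631/2997234009)*u^2 + ...; c2 = 3576511/875952.
S_3 = c2*u/(S_2 - 1) = 1 + (-105513514096/195803247717)*u + ...; c3 = -105513514096/195803247717.

The regular C-fraction coefficients are [4/297, -869/144, 3576511/875952, -105513514096/195803247717].


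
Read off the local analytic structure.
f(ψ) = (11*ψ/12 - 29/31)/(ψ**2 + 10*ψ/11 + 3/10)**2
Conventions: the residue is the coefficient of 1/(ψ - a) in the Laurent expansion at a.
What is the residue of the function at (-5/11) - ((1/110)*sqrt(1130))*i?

The residue is -((3347465/9500136)*sqrt(1130))*i.

The factor ψ**2 + 10*ψ/11 + 3/10 splits as (ψ - a)(ψ - a') with a = (-5/11) - ((1/110)*sqrt(1130))*i, a' = (-5/11) + ((1/110)*sqrt(1130))*i. At the order-2 pole a set g(ψ) = (ψ - a)^2*f(ψ) = [11*ψ/12 - 29/31] / (ψ - a')^2.
Order-2 pole: residue = g'(a); g'((-5/11) - ((1/110)*sqrt(1130))*i) = -((3347465/9500136)*sqrt(1130))*i, so the residue is -((3347465/9500136)*sqrt(1130))*i.


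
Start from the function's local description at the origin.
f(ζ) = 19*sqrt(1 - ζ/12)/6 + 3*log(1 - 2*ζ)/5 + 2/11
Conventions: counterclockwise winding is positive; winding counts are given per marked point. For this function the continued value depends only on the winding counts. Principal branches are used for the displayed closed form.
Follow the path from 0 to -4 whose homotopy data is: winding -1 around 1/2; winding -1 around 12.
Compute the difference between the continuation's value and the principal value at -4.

The rational part is single-valued and drops out of the difference; each branch term changes only by its own monodromy.
(19/6)*sqrt(1 - ζ/(12)): winding -1 is odd, the square root flips sign, contributing -2*(19/6)*sqrt(1 - (-4)/(12)) = -2*(19/6)*sqrt(4/3) = -(38/9)*sqrt(3).
(3/5)*log(1 - ζ/(1/2)): each positive loop around 1/2 adds 2*pi*i to the log, so winding -1 contributes (3/5)*(-1)*2*pi*i = -(6/5)*pi*i.
Summing the contributions at ζ = -4 gives (-(38/9)*sqrt(3)) - ((6/5)*pi)*i.

Continued minus principal equals (-(38/9)*sqrt(3)) - ((6/5)*pi)*i.


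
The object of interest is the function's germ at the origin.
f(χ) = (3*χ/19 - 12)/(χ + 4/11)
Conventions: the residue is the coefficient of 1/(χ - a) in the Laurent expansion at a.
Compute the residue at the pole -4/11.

At the order-1 pole -4/11 set g(χ) = (χ - (-4/11))*f(χ) = 3*χ/19 - 12.
Simple pole: residue = g(a) at a = -4/11, which is -2520/209.

The residue is -2520/209.


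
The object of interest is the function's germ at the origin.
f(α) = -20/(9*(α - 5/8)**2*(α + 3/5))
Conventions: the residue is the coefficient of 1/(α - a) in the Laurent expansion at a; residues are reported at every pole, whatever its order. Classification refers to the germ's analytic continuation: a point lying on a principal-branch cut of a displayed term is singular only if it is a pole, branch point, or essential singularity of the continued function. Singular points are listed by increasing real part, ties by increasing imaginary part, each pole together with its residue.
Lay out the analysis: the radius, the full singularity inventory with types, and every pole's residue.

Radius of convergence at 0: 3/5.
At -3/5: a pole of order 1; residue -32000/21609.
At 5/8: a pole of order 2; residue 32000/21609.

Denominator factor (α - 5/8)^2: pole of order 2 at 5/8, modulus 5/8.
Denominator factor (α + 3/5): pole of order 1 at -3/5, modulus 3/5.
The radius of convergence is the smallest modulus among the singular points: 3/5.
At the order-1 pole -3/5 set g(α) = (α - (-3/5))*f(α) = -20/(9*(α - 5/8)**2).
Simple pole: residue = g(a) at a = -3/5, which is -32000/21609.
At the order-2 pole 5/8 set g(α) = (α - (5/8))^2*f(α) = -20/(9*(α + 3/5)).
Order-2 pole: residue = g'(a); g'(5/8) = 32000/21609, so the residue is 32000/21609.
List the singular points by increasing real part (a conjugate pair: the negative imaginary part first).


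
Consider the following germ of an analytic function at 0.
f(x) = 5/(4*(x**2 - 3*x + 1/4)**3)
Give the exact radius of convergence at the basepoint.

Denominator factor (x**2 - 3*x + 1/4)^3: discriminant 8, real irrational roots 3/2 + sqrt(2) and 3/2 - sqrt(2); poles of order 3, moduli 3/2 + sqrt(2) and 3/2 - sqrt(2).
The radius of convergence is the smallest modulus among the singular points: 3/2 - sqrt(2).

The radius of convergence is 3/2 - sqrt(2).


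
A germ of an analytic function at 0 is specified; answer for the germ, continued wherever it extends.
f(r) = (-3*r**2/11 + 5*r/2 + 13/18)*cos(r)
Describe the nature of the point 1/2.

There is no denominator, hence no pole anywhere.
The factor cos(r) is entire.
So the germ continues analytically to 1/2.

The point is a regular point.


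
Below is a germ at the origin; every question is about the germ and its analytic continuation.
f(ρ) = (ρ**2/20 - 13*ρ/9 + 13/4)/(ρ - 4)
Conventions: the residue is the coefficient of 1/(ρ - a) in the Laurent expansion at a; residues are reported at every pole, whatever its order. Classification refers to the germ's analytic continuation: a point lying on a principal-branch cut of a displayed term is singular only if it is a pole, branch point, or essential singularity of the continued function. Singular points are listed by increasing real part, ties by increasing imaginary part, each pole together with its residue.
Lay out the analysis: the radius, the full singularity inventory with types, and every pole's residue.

Radius of convergence at 0: 4.
At 4: a pole of order 1; residue -311/180.

Denominator factor (ρ - 4): pole of order 1 at 4, modulus 4.
The radius of convergence is the smallest modulus among the singular points: 4.
At the order-1 pole 4 set g(ρ) = (ρ - (4))*f(ρ) = ρ**2/20 - 13*ρ/9 + 13/4.
Simple pole: residue = g(a) at a = 4, which is -311/180.


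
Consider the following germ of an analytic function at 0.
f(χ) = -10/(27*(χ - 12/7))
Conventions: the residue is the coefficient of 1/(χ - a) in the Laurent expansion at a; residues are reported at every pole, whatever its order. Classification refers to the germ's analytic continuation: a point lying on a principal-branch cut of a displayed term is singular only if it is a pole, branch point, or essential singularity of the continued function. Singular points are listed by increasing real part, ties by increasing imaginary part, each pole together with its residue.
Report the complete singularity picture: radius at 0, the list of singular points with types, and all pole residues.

Radius of convergence at 0: 12/7.
At 12/7: a pole of order 1; residue -10/27.

Denominator factor (χ - 12/7): pole of order 1 at 12/7, modulus 12/7.
The radius of convergence is the smallest modulus among the singular points: 12/7.
At the order-1 pole 12/7 set g(χ) = (χ - (12/7))*f(χ) = -10/27.
Simple pole: residue = g(a) at a = 12/7, which is -10/27.


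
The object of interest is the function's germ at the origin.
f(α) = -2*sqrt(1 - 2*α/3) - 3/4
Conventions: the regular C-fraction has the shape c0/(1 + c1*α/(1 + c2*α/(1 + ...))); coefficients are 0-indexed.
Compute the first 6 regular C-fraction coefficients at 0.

Taylor coefficients (expand at 0): a_0 = -11/4, a_1 = 2/3, a_2 = 1/9, a_3 = 1/27, a_4 = 5/324, a_5 = 7/972.
c0 = a_0 = -11/4. Peel one level at a time: if S = 1 + c*α/S' with S'(0) = 1, then c is the α-coefficient of S and S' = c*α/(S - 1).
S_1 = c0/f = 1 + (8/33)*α + (12/121)*α^2 + ...; c1 = 8/33.
S_2 = c1*α/(S_1 - 1) = 1 + (-9/22)*α + (-1/36)*α^2 + ...; c2 = -9/22.
S_3 = c2*α/(S_2 - 1) = 1 + (-11/162)*α + (-473/26244)*α^2 + ...; c3 = -11/162.
S_4 = c3*α/(S_3 - 1) = 1 + (-43/162)*α + (-1/36)*α^2 + ...; c4 = -43/162.
S_5 = c4*α/(S_4 - 1) = 1 + (-9/86)*α + ...; c5 = -9/86.

The regular C-fraction coefficients are [-11/4, 8/33, -9/22, -11/162, -43/162, -9/86].


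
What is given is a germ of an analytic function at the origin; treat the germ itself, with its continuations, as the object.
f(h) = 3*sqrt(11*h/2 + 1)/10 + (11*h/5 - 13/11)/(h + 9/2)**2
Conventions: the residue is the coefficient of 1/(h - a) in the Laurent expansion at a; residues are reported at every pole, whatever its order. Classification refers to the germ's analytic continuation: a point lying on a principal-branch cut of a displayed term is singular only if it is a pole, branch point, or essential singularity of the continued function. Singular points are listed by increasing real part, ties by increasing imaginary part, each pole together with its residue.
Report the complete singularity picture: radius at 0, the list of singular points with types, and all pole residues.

Denominator factor (h + 9/2)^2: pole of order 2 at -9/2, modulus 9/2.
Branch term (3/10)*sqrt(1 - h/(-2/11)): its argument vanishes at h = -2/11, a square-root branch point, modulus 2/11.
The radius of convergence is the smallest modulus among the singular points: 2/11.
The branch term is analytic at -9/2 and contributes nothing to the residue; only the rational part matters.
At the order-2 pole -9/2 set g(h) = (h - (-9/2))^2*(rational part) = 11*h/5 - 13/11.
Order-2 pole: residue = g'(a); g'(-9/2) = 11/5, so the residue is 11/5.
List the singular points by increasing real part (a conjugate pair: the negative imaginary part first).

Radius of convergence at 0: 2/11.
At -9/2: a pole of order 2; residue 11/5.
At -2/11: an algebraic (square-root) branch point.


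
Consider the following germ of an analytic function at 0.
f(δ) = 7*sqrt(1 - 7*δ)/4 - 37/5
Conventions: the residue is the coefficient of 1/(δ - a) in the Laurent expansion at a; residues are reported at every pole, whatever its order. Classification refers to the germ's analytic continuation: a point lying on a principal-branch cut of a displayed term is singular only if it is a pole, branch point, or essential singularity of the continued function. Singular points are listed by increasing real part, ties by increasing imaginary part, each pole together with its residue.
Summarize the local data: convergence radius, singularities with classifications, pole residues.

Branch term (7/4)*sqrt(1 - δ/(1/7)): its argument vanishes at δ = 1/7, a square-root branch point, modulus 1/7.
The radius of convergence is the smallest modulus among the singular points: 1/7.

Radius of convergence at 0: 1/7.
At 1/7: an algebraic (square-root) branch point.


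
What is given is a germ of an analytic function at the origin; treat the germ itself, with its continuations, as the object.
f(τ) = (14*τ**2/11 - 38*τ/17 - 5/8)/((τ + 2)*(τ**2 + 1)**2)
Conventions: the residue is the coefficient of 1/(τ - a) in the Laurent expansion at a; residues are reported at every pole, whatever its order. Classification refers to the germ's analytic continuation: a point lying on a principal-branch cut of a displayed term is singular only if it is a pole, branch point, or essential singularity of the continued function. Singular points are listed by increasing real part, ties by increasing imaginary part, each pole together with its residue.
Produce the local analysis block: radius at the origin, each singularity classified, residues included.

Radius of convergence at 0: 1.
At -2: a pole of order 1; residue 13369/37400.
At -(1)*i: a pole of order 2; residue (-13369/74800) + (4183/74800)*i.
At (1)*i: a pole of order 2; residue (-13369/74800) - (4183/74800)*i.

Denominator factor (τ + 2): pole of order 1 at -2, modulus 2.
Denominator factor (τ**2 + 1)^2: discriminant -4, complex-conjugate roots (1)*i and -(1)*i; poles of order 2, moduli 1 and 1.
The radius of convergence is the smallest modulus among the singular points: 1.
At the order-1 pole -2 set g(τ) = (τ - (-2))*f(τ) = (14*τ**2/11 - 38*τ/17 - 5/8)/(τ**2 + 1)**2.
Simple pole: residue = g(a) at a = -2, which is 13369/37400.
The factor τ**2 + 1 splits as (τ - a)(τ - a') with a = -(1)*i, a' = (1)*i. At the order-2 pole a set g(τ) = (τ - a)^2*f(τ) = [(14*τ**2/11 - 38*τ/17 - 5/8)/(τ + 2)] / (τ - a')^2.
Order-2 pole: residue = g'(a); g'(-(1)*i) = (-13369/74800) + (4183/74800)*i, so the residue is (-13369/74800) + (4183/74800)*i.
The factor τ**2 + 1 splits as (τ - a)(τ - a') with a = (1)*i, a' = -(1)*i. At the order-2 pole a set g(τ) = (τ - a)^2*f(τ) = [(14*τ**2/11 - 38*τ/17 - 5/8)/(τ + 2)] / (τ - a')^2.
Order-2 pole: residue = g'(a); g'((1)*i) = (-13369/74800) - (4183/74800)*i, so the residue is (-13369/74800) - (4183/74800)*i.
List the singular points by increasing real part (a conjugate pair: the negative imaginary part first).


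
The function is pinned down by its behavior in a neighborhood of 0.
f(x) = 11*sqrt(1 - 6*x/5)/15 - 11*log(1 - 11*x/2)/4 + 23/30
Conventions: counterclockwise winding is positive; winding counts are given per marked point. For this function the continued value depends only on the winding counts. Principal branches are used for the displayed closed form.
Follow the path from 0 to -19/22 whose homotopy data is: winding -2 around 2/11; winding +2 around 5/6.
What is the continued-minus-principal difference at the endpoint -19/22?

Continued minus principal equals (11)*pi*i.

The rational part is single-valued and drops out of the difference; each branch term changes only by its own monodromy.
(11/15)*sqrt(1 - x/(5/6)): winding +2 is even, the square root returns to the same sheet, contribution 0.
(-11/4)*log(1 - x/(2/11)): each positive loop around 2/11 adds 2*pi*i to the log, so winding -2 contributes (-11/4)*(-2)*2*pi*i = (11)*pi*i.
Summing the contributions at x = -19/22 gives (11)*pi*i.


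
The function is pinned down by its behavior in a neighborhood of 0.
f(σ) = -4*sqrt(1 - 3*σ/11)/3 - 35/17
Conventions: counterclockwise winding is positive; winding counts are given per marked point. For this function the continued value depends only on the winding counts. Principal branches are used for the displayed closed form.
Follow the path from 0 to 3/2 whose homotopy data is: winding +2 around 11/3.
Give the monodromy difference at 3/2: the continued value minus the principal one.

The rational part is single-valued and drops out of the difference; each branch term changes only by its own monodromy.
(-4/3)*sqrt(1 - σ/(11/3)): winding +2 is even, the square root returns to the same sheet, contribution 0.
Summing the contributions at σ = 3/2 gives 0.

Continued minus principal equals 0.


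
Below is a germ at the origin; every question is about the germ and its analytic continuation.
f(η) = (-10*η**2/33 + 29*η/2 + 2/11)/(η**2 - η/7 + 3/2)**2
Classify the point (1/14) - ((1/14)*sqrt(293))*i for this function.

The denominator factor η**2 - η/7 + 3/2 vanishes at (1/14) - ((1/14)*sqrt(293))*i and appears to the power 2; the numerator there equals (10795/6468) - ((6679/6468)*sqrt(293))*i, nonzero, and no other factor vanishes.
Hence a pole whose order is the multiplicity, 2.

The point is a pole of order 2.


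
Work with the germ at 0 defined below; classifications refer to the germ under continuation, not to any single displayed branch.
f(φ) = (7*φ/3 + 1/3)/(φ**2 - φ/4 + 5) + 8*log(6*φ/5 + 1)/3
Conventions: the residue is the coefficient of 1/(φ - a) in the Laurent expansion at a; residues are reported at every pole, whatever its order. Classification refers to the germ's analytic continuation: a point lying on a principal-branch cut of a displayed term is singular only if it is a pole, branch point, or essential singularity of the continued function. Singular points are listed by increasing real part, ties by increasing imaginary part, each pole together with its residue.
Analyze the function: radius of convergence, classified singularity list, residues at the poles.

Denominator factor (φ**2 - φ/4 + 5): discriminant -319/16, complex-conjugate roots (1/8) + ((1/8)*sqrt(319))*i and (1/8) - ((1/8)*sqrt(319))*i; poles of order 1, moduli sqrt(5) and sqrt(5).
Branch term (8/3)*log(1 - φ/(-5/6)): its argument vanishes at φ = -5/6, a logarithmic branch point, modulus 5/6.
The radius of convergence is the smallest modulus among the singular points: 5/6.
The branch term is analytic at (1/8) - ((1/8)*sqrt(319))*i and contributes nothing to the residue; only the rational part matters.
The factor φ**2 - φ/4 + 5 splits as (φ - a)(φ - a') with a = (1/8) - ((1/8)*sqrt(319))*i, a' = (1/8) + ((1/8)*sqrt(319))*i. At the order-1 pole a set g(φ) = (φ - a)*(rational part) = [7*φ/3 + 1/3] / (φ - a').
Simple pole: residue = g(a) at a = (1/8) - ((1/8)*sqrt(319))*i, which is (7/6) + ((5/638)*sqrt(319))*i.
The branch term is analytic at (1/8) + ((1/8)*sqrt(319))*i and contributes nothing to the residue; only the rational part matters.
The factor φ**2 - φ/4 + 5 splits as (φ - a)(φ - a') with a = (1/8) + ((1/8)*sqrt(319))*i, a' = (1/8) - ((1/8)*sqrt(319))*i. At the order-1 pole a set g(φ) = (φ - a)*(rational part) = [7*φ/3 + 1/3] / (φ - a').
Simple pole: residue = g(a) at a = (1/8) + ((1/8)*sqrt(319))*i, which is (7/6) - ((5/638)*sqrt(319))*i.
List the singular points by increasing real part (a conjugate pair: the negative imaginary part first).

Radius of convergence at 0: 5/6.
At -5/6: a logarithmic branch point.
At (1/8) - ((1/8)*sqrt(319))*i: a pole of order 1; residue (7/6) + ((5/638)*sqrt(319))*i.
At (1/8) + ((1/8)*sqrt(319))*i: a pole of order 1; residue (7/6) - ((5/638)*sqrt(319))*i.


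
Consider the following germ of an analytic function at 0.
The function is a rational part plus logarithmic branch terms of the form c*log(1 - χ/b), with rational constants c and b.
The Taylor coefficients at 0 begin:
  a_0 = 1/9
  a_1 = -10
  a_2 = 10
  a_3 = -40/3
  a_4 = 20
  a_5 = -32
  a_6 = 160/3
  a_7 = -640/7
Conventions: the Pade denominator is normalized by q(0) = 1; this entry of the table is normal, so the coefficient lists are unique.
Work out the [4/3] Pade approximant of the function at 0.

Taylor coefficients needed (read off): a_0 = 1/9, a_1 = -10, a_2 = 10, a_3 = -40/3, a_4 = 20, a_5 = -32, a_6 = 160/3, a_7 = -640/7.
Write the denominator as Q(χ) = 1 + q1*χ + q2*χ^2 + q3*χ^3. Requiring Q*f - P = O(χ^8) with deg P <= 4 kills the coefficients of χ^5..χ^7 in Q*f:
  χ^5: a_5 + q1*a_4 + q2*a_3 + q3*a_2 = 0, i.e. -32 + (20)*q1 + (-40/3)*q2 + (10)*q3 = 0.
  χ^6: a_6 + q1*a_5 + q2*a_4 + q3*a_3 = 0, i.e. 160/3 + (-32)*q1 + (20)*q2 + (-40/3)*q3 = 0.
  χ^7: a_7 + q1*a_6 + q2*a_5 + q3*a_4 = 0, i.e. -640/7 + (160/3)*q1 + (-32)*q2 + (20)*q3 = 0.
Solving this linear system: q1 = 24/7, q2 = 24/7, q3 = 32/35.
The numerator is Q*f truncated at degree 4: P0 = a_0 = 1/9; P1 = a_1 + q1*a_0 = -202/21; P2 = a_2 + q1*a_1 + q2*a_0 = -502/21; P3 = a_3 + q1*a_2 + q2*a_1 + q3*a_0 = -4168/315; P4 = a_4 + q1*a_3 + q2*a_2 + q3*a_1 = -4/7.

The Pade approximant has numerator coefficients [1/9, -202/21, -502/21, -4168/315, -4/7]; denominator coefficients [1, 24/7, 24/7, 32/35].


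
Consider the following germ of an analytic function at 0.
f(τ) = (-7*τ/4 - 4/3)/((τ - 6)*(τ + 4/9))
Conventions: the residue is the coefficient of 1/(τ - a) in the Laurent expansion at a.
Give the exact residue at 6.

At the order-1 pole 6 set g(τ) = (τ - (6))*f(τ) = (-7*τ/4 - 4/3)/(τ + 4/9).
Simple pole: residue = g(a) at a = 6, which is -213/116.

The residue is -213/116.


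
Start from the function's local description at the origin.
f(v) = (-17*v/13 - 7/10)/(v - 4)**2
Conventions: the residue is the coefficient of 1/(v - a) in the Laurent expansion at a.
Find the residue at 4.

At the order-2 pole 4 set g(v) = (v - (4))^2*f(v) = -17*v/13 - 7/10.
Order-2 pole: residue = g'(a); g'(4) = -17/13, so the residue is -17/13.

The residue is -17/13.


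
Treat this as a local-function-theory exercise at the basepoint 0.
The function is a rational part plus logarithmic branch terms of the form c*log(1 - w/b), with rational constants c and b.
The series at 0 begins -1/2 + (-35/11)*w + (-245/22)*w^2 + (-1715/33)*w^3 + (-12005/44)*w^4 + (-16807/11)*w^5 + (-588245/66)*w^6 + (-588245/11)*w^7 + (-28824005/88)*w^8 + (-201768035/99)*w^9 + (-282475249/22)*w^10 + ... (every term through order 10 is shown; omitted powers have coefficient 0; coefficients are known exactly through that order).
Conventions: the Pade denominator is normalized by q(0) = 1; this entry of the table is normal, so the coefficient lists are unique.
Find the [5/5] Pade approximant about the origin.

The Pade approximant has numerator coefficients [-1/2, 245/44, -980/99, -12005/198, 1715/9, -31213/297]; denominator coefficients [1, -35/2, 980/9, -1715/6, 1715/6, -2401/36].

Taylor coefficients needed (read off): a_0 = -1/2, a_1 = -35/11, a_2 = -245/22, a_3 = -1715/33, a_4 = -12005/44, a_5 = -16807/11, a_6 = -588245/66, a_7 = -588245/11, a_8 = -28824005/88, a_9 = -201768035/99, a_10 = -282475249/22.
Write the denominator as Q(w) = 1 + q1*w + q2*w^2 + q3*w^3 + q4*w^4 + q5*w^5. Requiring Q*f - P = O(w^11) with deg P <= 5 kills the coefficients of w^6..w^10 in Q*f:
  w^6: a_6 + q1*a_5 + q2*a_4 + q3*a_3 + q4*a_2 + q5*a_1 = 0, i.e. -588245/66 + (-16807/11)*q1 + (-12005/44)*q2 + (-1715/33)*q3 + (-245/22)*q4 + (-35/11)*q5 = 0.
  w^7: a_7 + q1*a_6 + q2*a_5 + q3*a_4 + q4*a_3 + q5*a_2 = 0, i.e. -588245/11 + (-588245/66)*q1 + (-16807/11)*q2 + (-12005/44)*q3 + (-1715/33)*q4 + (-245/22)*q5 = 0.
  w^8: a_8 + q1*a_7 + q2*a_6 + q3*a_5 + q4*a_4 + q5*a_3 = 0, i.e. -28824005/88 + (-588245/11)*q1 + (-588245/66)*q2 + (-16807/11)*q3 + (-12005/44)*q4 + (-1715/33)*q5 = 0.
  w^9: a_9 + q1*a_8 + q2*a_7 + q3*a_6 + q4*a_5 + q5*a_4 = 0, i.e. -201768035/99 + (-28824005/88)*q1 + (-588245/11)*q2 + (-588245/66)*q3 + (-16807/11)*q4 + (-12005/44)*q5 = 0.
  w^10: a_10 + q1*a_9 + q2*a_8 + q3*a_7 + q4*a_6 + q5*a_5 = 0, i.e. -282475249/22 + (-201768035/99)*q1 + (-28824005/88)*q2 + (-588245/11)*q3 + (-588245/66)*q4 + (-16807/11)*q5 = 0.
Solving this linear system: q1 = -35/2, q2 = 980/9, q3 = -1715/6, q4 = 1715/6, q5 = -2401/36.
The numerator is Q*f truncated at degree 5: P0 = a_0 = -1/2; P1 = a_1 + q1*a_0 = 245/44; P2 = a_2 + q1*a_1 + q2*a_0 = -980/99; P3 = a_3 + q1*a_2 + q2*a_1 + q3*a_0 = -12005/198; P4 = a_4 + q1*a_3 + q2*a_2 + q3*a_1 + q4*a_0 = 1715/9; P5 = a_5 + q1*a_4 + q2*a_3 + q3*a_2 + q4*a_1 + q5*a_0 = -31213/297.


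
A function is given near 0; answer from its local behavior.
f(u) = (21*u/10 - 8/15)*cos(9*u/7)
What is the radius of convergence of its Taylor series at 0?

The factor cos(9*u/7) is entire and contributes no finite singular point.
The polynomial part has no poles.
No finite singular points: the Taylor series at 0 converges everywhere.

The radius of convergence is infinite.


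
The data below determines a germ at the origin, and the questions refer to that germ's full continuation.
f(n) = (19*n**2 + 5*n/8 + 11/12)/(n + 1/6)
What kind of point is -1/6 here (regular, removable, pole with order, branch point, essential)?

The denominator factor n + 1/6 vanishes at -1/6 and appears to the power 1; the numerator there equals 193/144, nonzero, and no other factor vanishes.
Hence a pole whose order is the multiplicity, 1.

The point is a pole of order 1.


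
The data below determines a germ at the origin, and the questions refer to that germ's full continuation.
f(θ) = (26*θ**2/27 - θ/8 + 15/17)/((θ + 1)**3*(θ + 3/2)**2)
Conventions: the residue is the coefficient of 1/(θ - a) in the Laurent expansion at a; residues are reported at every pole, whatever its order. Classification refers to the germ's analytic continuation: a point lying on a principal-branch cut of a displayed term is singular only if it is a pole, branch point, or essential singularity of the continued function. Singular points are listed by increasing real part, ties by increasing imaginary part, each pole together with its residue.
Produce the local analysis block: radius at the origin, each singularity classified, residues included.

Radius of convergence at 0: 1.
At -3/2: a pole of order 2; residue -20080/153.
At -1: a pole of order 3; residue 20080/153.

Denominator factor (θ + 1)^3: pole of order 3 at -1, modulus 1.
Denominator factor (θ + 3/2)^2: pole of order 2 at -3/2, modulus 3/2.
The radius of convergence is the smallest modulus among the singular points: 1.
At the order-2 pole -3/2 set g(θ) = (θ - (-3/2))^2*f(θ) = (26*θ**2/27 - θ/8 + 15/17)/(θ + 1)**3.
Order-2 pole: residue = g'(a); g'(-3/2) = -20080/153, so the residue is -20080/153.
At the order-3 pole -1 set g(θ) = (θ - (-1))^3*f(θ) = (26*θ**2/27 - θ/8 + 15/17)/(θ + 3/2)**2.
Order-3 pole: residue = g''(a)/2; g''(-1) = 40160/153, so the residue is 20080/153.
List the singular points by increasing real part (a conjugate pair: the negative imaginary part first).


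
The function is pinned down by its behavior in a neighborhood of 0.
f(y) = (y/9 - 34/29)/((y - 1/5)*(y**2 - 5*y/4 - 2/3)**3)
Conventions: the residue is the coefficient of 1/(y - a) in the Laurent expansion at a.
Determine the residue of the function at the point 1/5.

At the order-1 pole 1/5 set g(y) = (y - (1/5))*f(y) = (y/9 - 34/29)/(y**2 - 5*y/4 - 2/3)**3.
Simple pole: residue = g(a) at a = 1/5, which is 900600000/527551963.

The residue is 900600000/527551963.


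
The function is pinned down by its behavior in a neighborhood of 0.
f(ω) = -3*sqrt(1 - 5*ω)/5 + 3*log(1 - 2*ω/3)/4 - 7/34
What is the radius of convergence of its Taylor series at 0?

The radius of convergence is 1/5.

Branch term (-3/5)*sqrt(1 - ω/(1/5)): its argument vanishes at ω = 1/5, a square-root branch point, modulus 1/5.
Branch term (3/4)*log(1 - ω/(3/2)): its argument vanishes at ω = 3/2, a logarithmic branch point, modulus 3/2.
The radius of convergence is the smallest modulus among the singular points: 1/5.


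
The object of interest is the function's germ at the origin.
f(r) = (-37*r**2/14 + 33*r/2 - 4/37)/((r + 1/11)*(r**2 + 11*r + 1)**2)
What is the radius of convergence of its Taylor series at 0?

The radius of convergence is 1/11.

Denominator factor (r + 1/11): pole of order 1 at -1/11, modulus 1/11.
Denominator factor (r**2 + 11*r + 1)^2: discriminant 117, real irrational roots -11/2 + (3/2)*sqrt(13) and -11/2 - (3/2)*sqrt(13); poles of order 2, moduli 11/2 - (3/2)*sqrt(13) and 11/2 + (3/2)*sqrt(13).
The radius of convergence is the smallest modulus among the singular points: 1/11.
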